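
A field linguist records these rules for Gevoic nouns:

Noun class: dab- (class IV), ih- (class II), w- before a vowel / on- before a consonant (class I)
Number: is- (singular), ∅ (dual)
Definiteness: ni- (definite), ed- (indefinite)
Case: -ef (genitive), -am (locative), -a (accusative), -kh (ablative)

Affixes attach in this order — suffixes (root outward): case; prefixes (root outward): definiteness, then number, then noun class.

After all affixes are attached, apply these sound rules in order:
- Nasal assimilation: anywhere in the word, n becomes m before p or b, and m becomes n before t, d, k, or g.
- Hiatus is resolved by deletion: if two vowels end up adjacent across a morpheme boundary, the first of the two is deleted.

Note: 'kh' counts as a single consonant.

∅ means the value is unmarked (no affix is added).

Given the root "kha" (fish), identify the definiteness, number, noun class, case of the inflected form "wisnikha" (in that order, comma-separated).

definite, singular, class I, accusative

Segment: w-is-ni-kha-a.
definiteness: ni- → definite.
number: is- → singular.
noun class: w/on- → class I.
case: -a → accusative.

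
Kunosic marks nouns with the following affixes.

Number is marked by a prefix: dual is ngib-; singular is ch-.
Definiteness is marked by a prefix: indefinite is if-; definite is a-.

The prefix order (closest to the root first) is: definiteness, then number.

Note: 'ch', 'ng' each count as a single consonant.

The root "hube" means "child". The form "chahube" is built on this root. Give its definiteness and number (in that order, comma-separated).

Segment: ch-a-hube.
definiteness: a- → definite.
number: ch- → singular.

definite, singular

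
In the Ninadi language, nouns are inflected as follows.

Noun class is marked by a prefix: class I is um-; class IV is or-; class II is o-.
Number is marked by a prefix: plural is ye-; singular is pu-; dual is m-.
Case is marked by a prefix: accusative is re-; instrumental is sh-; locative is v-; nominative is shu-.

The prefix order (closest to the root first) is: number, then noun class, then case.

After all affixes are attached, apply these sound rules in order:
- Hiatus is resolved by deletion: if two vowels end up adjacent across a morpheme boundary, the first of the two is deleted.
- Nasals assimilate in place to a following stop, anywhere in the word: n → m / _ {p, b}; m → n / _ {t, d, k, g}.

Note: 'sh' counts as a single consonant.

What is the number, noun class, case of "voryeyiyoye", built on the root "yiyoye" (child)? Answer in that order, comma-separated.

Segment: v-or-ye-yiyoye.
number: ye- → plural.
noun class: or- → class IV.
case: v- → locative.

plural, class IV, locative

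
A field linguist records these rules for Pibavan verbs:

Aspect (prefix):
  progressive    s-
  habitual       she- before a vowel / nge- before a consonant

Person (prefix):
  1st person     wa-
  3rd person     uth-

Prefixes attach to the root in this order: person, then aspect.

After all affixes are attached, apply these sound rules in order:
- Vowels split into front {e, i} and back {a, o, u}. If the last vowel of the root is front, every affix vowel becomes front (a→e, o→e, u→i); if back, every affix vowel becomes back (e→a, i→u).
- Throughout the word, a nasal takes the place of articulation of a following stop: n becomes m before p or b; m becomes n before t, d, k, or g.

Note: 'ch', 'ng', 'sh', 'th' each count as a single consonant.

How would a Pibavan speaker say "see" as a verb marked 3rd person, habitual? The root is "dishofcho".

shauthdishofcho

Attach person 3rd person uth- → uthdishofcho.
Attach aspect habitual she- (before vowel 'u') → sheuthdishofcho.
Apply vowel harmony: sheuthdishofcho → shauthdishofcho.
Nasal assimilation: no change.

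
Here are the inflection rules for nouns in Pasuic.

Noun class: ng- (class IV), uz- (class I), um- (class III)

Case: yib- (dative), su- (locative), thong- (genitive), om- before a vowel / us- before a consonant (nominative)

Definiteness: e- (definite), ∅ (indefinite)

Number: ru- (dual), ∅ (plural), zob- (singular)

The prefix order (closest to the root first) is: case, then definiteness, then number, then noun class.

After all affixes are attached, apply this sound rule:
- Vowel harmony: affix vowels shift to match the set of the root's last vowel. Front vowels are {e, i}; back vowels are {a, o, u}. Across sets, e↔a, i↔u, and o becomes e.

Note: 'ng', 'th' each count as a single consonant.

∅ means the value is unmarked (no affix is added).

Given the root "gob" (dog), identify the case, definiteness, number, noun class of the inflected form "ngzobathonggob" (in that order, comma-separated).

genitive, definite, singular, class IV

Segment: ng-zob-e-thong-gob.
case: thong- → genitive.
definiteness: e- → definite.
number: zob- → singular.
noun class: ng- → class IV.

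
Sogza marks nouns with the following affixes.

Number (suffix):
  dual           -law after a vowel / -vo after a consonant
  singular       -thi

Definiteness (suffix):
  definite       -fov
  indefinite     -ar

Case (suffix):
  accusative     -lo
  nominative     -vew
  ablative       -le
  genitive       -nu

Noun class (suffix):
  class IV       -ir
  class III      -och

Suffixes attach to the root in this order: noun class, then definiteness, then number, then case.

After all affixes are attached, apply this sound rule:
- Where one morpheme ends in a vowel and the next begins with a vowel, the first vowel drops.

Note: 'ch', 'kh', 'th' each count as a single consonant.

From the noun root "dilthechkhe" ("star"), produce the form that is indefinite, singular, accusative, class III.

dilthechkhocharthilo

Attach noun class class III -och → dilthechkheoch.
Attach definiteness indefinite -ar → dilthechkheochar.
Attach number singular -thi → dilthechkheocharthi.
Attach case accusative -lo → dilthechkheocharthilo.
Apply vowel deletion: dilthechkheocharthilo → dilthechkhocharthilo.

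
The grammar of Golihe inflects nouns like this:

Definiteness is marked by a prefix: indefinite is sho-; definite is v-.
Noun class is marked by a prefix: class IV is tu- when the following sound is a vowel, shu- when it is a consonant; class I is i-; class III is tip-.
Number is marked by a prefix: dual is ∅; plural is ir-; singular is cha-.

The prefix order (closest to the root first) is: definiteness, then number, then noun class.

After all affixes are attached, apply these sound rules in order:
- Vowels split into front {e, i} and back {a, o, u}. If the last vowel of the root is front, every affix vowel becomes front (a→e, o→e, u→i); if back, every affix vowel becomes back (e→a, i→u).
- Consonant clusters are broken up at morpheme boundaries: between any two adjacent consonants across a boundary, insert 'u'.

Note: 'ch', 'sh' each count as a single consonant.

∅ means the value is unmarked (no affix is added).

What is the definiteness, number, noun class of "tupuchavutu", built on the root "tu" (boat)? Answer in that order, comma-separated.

definite, singular, class III

Segment: tip-cha-v-tu.
definiteness: v- → definite.
number: cha- → singular.
noun class: tip- → class III.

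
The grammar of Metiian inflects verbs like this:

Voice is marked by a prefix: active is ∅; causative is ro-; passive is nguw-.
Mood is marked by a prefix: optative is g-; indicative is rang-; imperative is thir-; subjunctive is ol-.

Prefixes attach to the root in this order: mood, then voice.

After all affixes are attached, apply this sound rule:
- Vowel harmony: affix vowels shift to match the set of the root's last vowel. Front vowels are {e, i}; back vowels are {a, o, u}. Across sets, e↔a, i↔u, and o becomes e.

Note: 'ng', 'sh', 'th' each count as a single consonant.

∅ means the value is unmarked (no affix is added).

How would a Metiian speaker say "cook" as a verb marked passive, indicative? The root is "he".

ngiwrenghe

Attach mood indicative rang- → ranghe.
Attach voice passive nguw- → nguwranghe.
Apply vowel harmony: nguwranghe → ngiwrenghe.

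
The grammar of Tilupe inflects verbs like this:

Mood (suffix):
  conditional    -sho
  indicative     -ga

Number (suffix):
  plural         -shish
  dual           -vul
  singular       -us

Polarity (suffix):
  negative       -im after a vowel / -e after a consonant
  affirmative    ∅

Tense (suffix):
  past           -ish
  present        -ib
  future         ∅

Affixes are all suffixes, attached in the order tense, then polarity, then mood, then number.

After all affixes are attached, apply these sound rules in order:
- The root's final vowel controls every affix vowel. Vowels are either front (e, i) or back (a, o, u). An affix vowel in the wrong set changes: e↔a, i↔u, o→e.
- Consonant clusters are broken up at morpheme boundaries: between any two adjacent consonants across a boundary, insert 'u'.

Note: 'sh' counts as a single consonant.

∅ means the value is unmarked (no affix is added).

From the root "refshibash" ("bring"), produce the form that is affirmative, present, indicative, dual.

refshibashubugavul

Attach tense present -ib → refshibashib.
polarity = affirmative: zero marking, form stays refshibashib.
Attach mood indicative -ga → refshibashibga.
Attach number dual -vul → refshibashibgavul.
Apply vowel harmony: refshibashibgavul → refshibashubgavul.
Apply epenthesis: refshibashubgavul → refshibashubugavul.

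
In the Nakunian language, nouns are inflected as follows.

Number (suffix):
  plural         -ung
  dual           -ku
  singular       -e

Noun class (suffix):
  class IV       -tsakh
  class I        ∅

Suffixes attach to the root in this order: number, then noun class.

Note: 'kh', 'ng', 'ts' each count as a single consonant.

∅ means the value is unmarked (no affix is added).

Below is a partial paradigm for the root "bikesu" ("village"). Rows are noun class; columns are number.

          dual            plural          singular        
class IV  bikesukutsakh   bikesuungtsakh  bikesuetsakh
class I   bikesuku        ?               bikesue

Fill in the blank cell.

bikesuung

Attach number plural -ung → bikesuung.
noun class = class I: zero marking, form stays bikesuung.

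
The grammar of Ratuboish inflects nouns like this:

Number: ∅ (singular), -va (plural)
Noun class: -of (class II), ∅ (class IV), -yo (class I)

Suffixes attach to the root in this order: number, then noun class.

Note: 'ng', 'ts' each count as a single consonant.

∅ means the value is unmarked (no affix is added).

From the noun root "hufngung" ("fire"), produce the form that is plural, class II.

Attach number plural -va → hufngungva.
Attach noun class class II -of → hufngungvaof.

hufngungvaof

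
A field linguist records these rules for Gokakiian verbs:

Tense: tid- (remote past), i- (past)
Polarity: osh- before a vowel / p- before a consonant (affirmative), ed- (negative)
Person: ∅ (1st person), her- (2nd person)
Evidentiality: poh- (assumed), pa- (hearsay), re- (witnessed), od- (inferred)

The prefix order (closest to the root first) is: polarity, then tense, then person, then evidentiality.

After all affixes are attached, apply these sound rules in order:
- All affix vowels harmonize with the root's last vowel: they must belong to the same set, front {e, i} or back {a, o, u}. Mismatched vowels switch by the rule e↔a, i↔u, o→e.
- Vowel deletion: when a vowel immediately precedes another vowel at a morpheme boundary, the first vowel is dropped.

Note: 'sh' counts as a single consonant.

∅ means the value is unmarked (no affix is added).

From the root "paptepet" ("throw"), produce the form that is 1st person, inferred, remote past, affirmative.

edtidppaptepet

Attach polarity affirmative p- (before consonant 'p') → ppaptepet.
Attach tense remote past tid- → tidppaptepet.
person = 1st person: zero marking, form stays tidppaptepet.
Attach evidentiality inferred od- → odtidppaptepet.
Apply vowel harmony: odtidppaptepet → edtidppaptepet.
Vowel deletion: no change.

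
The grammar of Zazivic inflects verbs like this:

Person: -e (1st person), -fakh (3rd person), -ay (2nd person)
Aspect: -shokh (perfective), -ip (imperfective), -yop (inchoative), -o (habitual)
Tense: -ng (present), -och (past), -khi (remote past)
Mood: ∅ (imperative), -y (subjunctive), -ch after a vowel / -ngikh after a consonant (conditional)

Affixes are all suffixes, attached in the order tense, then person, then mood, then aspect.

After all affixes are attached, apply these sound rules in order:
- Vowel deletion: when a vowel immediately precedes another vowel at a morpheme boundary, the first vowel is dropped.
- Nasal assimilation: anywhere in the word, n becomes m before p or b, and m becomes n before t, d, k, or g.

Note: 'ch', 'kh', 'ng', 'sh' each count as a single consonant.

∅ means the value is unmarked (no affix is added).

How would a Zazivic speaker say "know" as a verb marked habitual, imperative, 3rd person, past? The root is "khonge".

khongochfakho

Attach tense past -och → khongeoch.
Attach person 3rd person -fakh → khongeochfakh.
mood = imperative: zero marking, form stays khongeochfakh.
Attach aspect habitual -o → khongeochfakho.
Apply vowel deletion: khongeochfakho → khongochfakho.
Nasal assimilation: no change.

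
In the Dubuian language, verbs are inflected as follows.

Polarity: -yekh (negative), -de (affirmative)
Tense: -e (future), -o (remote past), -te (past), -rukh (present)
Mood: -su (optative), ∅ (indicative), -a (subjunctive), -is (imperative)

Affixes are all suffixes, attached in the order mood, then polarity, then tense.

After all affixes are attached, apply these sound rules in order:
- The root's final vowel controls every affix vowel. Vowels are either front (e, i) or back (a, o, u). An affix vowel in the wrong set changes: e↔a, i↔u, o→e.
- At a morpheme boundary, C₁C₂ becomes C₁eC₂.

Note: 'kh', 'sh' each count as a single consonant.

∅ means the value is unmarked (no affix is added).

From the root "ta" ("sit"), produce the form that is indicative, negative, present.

tayakherukh

mood = indicative: zero marking, form stays ta.
Attach polarity negative -yekh → tayekh.
Attach tense present -rukh → tayekhrukh.
Apply vowel harmony: tayekhrukh → tayakhrukh.
Apply epenthesis: tayakhrukh → tayakherukh.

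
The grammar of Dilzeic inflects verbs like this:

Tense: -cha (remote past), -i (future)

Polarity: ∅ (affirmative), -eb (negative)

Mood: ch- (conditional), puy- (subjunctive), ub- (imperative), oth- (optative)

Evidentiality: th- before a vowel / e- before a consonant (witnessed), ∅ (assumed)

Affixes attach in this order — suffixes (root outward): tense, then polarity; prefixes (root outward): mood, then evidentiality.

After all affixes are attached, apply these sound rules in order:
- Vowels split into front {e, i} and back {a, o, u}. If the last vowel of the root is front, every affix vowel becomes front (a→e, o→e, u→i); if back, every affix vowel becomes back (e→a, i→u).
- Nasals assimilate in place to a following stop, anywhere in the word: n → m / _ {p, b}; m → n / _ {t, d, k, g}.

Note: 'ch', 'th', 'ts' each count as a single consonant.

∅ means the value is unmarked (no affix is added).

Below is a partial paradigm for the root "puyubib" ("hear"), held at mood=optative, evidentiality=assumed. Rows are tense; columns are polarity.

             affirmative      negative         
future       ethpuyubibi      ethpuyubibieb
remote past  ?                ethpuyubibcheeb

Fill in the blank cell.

ethpuyubibche

Attach tense remote past -cha → puyubibcha.
Attach mood optative oth- → othpuyubibcha.
polarity = affirmative: zero marking, form stays othpuyubibcha.
evidentiality = assumed: zero marking, form stays othpuyubibcha.
Apply vowel harmony: othpuyubibcha → ethpuyubibche.
Nasal assimilation: no change.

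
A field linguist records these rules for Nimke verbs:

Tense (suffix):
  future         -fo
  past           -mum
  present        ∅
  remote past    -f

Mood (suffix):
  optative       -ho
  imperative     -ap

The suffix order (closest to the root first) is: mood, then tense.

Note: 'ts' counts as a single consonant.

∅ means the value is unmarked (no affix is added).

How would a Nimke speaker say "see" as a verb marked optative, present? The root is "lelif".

Attach mood optative -ho → lelifho.
tense = present: zero marking, form stays lelifho.

lelifho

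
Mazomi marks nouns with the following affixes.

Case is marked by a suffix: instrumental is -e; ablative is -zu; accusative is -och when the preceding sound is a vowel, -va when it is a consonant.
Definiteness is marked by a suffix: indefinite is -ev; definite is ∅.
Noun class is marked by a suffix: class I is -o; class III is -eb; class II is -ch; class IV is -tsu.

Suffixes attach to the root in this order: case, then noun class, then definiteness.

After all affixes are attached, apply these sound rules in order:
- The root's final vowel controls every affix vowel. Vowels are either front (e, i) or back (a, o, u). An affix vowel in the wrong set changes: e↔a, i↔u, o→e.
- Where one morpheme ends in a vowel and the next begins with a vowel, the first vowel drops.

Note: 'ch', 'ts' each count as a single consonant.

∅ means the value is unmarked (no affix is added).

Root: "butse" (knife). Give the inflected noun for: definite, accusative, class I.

Attach case accusative -och (after vowel 'e') → butseoch.
Attach noun class class I -o → butseocho.
definiteness = definite: zero marking, form stays butseocho.
Apply vowel harmony: butseocho → butseeche.
Apply vowel deletion: butseeche → butseche.

butseche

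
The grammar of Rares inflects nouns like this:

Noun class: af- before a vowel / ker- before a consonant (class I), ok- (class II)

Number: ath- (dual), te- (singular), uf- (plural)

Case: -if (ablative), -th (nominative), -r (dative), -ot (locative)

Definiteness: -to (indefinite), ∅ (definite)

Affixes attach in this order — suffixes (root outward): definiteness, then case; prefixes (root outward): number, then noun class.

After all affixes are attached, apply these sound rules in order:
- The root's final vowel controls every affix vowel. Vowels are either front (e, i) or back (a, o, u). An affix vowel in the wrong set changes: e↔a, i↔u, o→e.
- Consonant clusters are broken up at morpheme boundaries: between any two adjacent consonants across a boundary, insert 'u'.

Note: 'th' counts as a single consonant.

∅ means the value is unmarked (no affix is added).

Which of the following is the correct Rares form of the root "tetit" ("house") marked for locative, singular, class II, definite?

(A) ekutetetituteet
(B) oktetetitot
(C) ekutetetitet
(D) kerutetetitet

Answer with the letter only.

definiteness = definite: zero marking, form stays tetit.
Attach number singular te- → tetetit.
Attach case locative -ot → tetetitot.
Attach noun class class II ok- → oktetetitot.
Apply vowel harmony: oktetetitot → ektetetitet.
Apply epenthesis: ektetetitet → ekutetetitet.
So the correct form is ekutetetitet, option (C).
(D) kerutetetitet is wrong: it uses class I instead of class II for noun class.
(B) oktetetitot is wrong: it fails to apply the sound rule(s).
(A) ekutetetituteet is wrong: it uses indefinite instead of definite for definiteness.

C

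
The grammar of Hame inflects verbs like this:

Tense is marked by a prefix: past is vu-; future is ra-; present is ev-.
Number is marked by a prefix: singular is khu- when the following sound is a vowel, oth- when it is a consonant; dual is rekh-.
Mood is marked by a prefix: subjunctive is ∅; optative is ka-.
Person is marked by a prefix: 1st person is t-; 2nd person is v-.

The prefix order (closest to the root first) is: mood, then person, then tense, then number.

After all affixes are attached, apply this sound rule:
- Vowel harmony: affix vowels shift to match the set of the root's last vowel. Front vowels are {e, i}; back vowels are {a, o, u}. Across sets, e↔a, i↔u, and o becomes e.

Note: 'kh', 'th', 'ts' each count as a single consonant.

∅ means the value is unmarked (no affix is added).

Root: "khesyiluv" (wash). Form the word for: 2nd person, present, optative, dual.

rakhavvkakhesyiluv

Attach mood optative ka- → kakhesyiluv.
Attach person 2nd person v- → vkakhesyiluv.
Attach tense present ev- → evvkakhesyiluv.
Attach number dual rekh- → rekhevvkakhesyiluv.
Apply vowel harmony: rekhevvkakhesyiluv → rakhavvkakhesyiluv.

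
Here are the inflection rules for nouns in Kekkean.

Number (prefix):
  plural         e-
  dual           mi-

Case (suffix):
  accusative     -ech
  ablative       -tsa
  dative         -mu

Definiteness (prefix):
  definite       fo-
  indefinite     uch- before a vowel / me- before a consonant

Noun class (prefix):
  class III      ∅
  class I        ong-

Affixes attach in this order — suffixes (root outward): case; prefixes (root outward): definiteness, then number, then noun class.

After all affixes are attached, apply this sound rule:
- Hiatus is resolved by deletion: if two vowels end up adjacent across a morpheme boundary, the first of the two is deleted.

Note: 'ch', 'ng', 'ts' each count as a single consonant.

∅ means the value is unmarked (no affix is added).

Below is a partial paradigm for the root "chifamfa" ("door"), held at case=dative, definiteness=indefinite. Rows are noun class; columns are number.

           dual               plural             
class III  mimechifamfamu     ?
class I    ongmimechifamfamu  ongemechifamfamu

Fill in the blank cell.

Attach case dative -mu → chifamfamu.
Attach definiteness indefinite me- (before consonant 'ch') → mechifamfamu.
Attach number plural e- → emechifamfamu.
noun class = class III: zero marking, form stays emechifamfamu.
Vowel deletion: no change.

emechifamfamu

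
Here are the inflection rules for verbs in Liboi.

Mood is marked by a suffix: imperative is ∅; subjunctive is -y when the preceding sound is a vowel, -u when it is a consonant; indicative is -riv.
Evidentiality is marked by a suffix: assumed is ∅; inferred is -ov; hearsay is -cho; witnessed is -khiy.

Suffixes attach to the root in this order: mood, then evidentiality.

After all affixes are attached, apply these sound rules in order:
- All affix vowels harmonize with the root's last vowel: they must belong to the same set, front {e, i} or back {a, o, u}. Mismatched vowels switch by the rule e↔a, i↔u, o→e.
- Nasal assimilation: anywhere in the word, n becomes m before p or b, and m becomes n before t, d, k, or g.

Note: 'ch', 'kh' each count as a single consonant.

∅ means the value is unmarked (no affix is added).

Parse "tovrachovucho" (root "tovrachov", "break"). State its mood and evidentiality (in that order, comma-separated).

Segment: tovrachov-u-cho.
mood: -y/u → subjunctive.
evidentiality: -cho → hearsay.

subjunctive, hearsay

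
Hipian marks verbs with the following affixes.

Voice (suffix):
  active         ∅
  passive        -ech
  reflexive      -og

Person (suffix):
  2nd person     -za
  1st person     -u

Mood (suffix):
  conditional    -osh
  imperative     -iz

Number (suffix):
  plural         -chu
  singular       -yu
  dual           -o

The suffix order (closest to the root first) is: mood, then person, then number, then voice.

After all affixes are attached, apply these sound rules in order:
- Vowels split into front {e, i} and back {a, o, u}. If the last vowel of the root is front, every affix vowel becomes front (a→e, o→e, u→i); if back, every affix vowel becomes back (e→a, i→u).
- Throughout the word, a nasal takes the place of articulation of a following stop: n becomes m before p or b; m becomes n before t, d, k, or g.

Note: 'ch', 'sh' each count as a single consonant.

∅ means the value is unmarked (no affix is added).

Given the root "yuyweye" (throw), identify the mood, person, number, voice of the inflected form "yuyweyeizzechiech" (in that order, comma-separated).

Segment: yuyweye-iz-za-chu-ech.
mood: -iz → imperative.
person: -za → 2nd person.
number: -chu → plural.
voice: -ech → passive.

imperative, 2nd person, plural, passive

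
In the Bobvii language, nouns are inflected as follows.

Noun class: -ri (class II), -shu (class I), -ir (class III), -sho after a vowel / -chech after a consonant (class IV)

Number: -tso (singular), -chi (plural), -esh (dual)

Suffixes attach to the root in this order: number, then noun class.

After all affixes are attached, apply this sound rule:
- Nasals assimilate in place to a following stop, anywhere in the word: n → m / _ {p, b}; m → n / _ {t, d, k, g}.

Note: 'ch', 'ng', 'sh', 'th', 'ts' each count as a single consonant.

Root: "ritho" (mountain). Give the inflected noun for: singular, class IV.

Attach number singular -tso → rithotso.
Attach noun class class IV -sho (after vowel 'o') → rithotsosho.
Nasal assimilation: no change.

rithotsosho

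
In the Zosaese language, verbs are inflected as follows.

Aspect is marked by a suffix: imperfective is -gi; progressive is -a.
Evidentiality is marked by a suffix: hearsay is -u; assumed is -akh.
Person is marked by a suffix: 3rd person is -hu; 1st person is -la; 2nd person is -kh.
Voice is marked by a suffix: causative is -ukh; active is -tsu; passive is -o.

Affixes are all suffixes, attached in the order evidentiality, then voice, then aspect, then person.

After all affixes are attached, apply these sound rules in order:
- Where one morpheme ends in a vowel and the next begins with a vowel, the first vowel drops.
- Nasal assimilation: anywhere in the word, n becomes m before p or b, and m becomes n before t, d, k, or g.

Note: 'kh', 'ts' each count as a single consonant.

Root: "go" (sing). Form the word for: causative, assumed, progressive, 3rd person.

Attach evidentiality assumed -akh → goakh.
Attach voice causative -ukh → goakhukh.
Attach aspect progressive -a → goakhukha.
Attach person 3rd person -hu → goakhukhahu.
Apply vowel deletion: goakhukhahu → gakhukhahu.
Nasal assimilation: no change.

gakhukhahu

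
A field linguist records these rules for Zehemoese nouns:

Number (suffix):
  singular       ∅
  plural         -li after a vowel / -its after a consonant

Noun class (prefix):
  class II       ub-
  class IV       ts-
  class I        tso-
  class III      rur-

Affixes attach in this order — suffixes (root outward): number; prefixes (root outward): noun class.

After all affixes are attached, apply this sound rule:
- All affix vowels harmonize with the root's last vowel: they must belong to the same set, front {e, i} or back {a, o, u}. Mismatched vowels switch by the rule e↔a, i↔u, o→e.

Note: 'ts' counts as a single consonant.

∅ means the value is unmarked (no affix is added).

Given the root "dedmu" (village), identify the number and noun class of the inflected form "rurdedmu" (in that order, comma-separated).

Segment: rur-dedmu.
number: ∅ → singular.
noun class: rur- → class III.

singular, class III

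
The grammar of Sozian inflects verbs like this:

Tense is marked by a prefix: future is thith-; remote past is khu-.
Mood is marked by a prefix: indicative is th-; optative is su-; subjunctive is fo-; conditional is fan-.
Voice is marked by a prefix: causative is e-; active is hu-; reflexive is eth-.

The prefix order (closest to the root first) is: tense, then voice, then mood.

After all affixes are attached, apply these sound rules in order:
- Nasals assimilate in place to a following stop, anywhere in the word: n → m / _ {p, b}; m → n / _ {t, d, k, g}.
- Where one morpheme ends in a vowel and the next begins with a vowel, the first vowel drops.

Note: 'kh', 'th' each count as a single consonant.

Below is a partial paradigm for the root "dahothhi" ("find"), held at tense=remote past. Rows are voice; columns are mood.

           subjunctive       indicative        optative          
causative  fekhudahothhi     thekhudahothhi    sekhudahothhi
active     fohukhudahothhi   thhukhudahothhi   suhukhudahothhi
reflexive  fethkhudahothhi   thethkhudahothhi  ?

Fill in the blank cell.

Attach tense remote past khu- → khudahothhi.
Attach voice reflexive eth- → ethkhudahothhi.
Attach mood optative su- → suethkhudahothhi.
Nasal assimilation: no change.
Apply vowel deletion: suethkhudahothhi → sethkhudahothhi.

sethkhudahothhi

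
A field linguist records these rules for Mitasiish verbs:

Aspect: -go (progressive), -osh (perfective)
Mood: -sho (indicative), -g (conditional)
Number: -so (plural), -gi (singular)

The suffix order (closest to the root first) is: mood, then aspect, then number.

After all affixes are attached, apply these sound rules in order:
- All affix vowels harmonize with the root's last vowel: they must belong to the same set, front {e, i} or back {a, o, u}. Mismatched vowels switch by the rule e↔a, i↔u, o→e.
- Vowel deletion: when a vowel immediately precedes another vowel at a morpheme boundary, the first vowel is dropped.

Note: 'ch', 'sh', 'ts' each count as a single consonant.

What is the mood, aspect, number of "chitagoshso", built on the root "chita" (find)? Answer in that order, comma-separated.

Segment: chita-g-osh-so.
mood: -g → conditional.
aspect: -osh → perfective.
number: -so → plural.

conditional, perfective, plural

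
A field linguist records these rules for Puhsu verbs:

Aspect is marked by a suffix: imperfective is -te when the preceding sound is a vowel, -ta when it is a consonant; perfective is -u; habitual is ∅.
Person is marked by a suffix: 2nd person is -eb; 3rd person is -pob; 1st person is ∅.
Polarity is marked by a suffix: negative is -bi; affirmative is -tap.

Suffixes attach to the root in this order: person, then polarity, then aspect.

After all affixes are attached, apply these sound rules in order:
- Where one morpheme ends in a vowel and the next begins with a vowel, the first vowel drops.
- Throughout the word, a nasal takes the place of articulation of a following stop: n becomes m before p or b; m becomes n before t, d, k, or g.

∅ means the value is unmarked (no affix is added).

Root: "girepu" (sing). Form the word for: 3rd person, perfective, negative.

Attach person 3rd person -pob → girepupob.
Attach polarity negative -bi → girepupobbi.
Attach aspect perfective -u → girepupobbiu.
Apply vowel deletion: girepupobbiu → girepupobbu.
Nasal assimilation: no change.

girepupobbu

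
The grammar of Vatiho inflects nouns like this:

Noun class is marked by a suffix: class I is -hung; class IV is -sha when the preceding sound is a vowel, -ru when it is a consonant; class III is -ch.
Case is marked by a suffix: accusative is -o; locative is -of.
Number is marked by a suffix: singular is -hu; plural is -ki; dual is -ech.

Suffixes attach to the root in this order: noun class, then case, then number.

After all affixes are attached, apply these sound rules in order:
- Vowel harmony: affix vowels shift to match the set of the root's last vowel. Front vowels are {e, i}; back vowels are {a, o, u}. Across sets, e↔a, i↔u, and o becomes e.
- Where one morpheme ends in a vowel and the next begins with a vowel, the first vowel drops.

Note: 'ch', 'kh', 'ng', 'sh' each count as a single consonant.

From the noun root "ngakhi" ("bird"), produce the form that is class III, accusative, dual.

Attach noun class class III -ch → ngakhich.
Attach case accusative -o → ngakhicho.
Attach number dual -ech → ngakhichoech.
Apply vowel harmony: ngakhichoech → ngakhicheech.
Apply vowel deletion: ngakhicheech → ngakhichech.

ngakhichech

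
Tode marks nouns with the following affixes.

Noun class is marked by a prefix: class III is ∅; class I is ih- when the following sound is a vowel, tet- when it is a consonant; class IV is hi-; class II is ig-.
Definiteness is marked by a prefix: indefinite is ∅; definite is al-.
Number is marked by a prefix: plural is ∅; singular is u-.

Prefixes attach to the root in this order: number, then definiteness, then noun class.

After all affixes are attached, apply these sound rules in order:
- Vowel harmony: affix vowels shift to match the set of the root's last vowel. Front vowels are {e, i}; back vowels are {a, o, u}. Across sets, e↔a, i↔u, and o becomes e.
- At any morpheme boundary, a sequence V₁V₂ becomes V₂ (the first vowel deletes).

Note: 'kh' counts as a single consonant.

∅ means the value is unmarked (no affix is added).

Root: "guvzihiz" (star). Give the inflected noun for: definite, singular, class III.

eliguvzihiz

Attach number singular u- → uguvzihiz.
Attach definiteness definite al- → aluguvzihiz.
noun class = class III: zero marking, form stays aluguvzihiz.
Apply vowel harmony: aluguvzihiz → eliguvzihiz.
Vowel deletion: no change.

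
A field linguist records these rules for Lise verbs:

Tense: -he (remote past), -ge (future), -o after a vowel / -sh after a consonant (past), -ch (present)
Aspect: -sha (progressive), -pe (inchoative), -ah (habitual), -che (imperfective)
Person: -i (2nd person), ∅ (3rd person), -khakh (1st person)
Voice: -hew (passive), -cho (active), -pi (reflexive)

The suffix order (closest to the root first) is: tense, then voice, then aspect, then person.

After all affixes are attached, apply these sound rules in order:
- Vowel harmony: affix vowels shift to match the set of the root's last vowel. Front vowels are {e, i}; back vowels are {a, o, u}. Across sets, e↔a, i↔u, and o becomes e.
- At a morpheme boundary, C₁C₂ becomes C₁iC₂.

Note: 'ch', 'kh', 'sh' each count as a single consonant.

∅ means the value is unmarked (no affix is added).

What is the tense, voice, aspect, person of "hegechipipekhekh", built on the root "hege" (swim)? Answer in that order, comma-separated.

Segment: hege-ch-pi-pe-khakh.
tense: -ch → present.
voice: -pi → reflexive.
aspect: -pe → inchoative.
person: -khakh → 1st person.

present, reflexive, inchoative, 1st person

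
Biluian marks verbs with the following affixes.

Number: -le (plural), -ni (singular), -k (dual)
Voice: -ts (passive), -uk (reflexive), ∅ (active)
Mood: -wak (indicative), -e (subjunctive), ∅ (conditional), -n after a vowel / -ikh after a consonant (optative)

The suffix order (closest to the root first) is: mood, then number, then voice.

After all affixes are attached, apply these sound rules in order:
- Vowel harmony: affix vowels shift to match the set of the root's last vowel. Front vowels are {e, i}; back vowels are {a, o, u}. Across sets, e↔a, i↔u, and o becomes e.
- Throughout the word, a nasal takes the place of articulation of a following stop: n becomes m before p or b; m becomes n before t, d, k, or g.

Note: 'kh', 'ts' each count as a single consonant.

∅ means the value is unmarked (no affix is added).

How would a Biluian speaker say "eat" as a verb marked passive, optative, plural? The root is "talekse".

Attach mood optative -n (after vowel 'e') → taleksen.
Attach number plural -le → taleksenle.
Attach voice passive -ts → taleksenlets.
Vowel harmony: no change.
Nasal assimilation: no change.

taleksenlets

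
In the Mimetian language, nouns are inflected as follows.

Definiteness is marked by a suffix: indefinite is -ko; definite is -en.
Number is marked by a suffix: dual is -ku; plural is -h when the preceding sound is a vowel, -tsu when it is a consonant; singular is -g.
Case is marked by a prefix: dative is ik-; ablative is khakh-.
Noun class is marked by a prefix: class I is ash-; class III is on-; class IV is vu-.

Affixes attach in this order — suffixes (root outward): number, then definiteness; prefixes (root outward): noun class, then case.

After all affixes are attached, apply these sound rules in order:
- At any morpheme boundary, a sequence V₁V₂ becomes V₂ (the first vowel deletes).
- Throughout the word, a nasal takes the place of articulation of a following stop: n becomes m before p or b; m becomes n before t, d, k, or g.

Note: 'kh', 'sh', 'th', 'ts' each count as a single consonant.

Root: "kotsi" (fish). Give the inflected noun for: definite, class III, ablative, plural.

Attach number plural -h (after vowel 'i') → kotsih.
Attach noun class class III on- → onkotsih.
Attach case ablative khakh- → khakhonkotsih.
Attach definiteness definite -en → khakhonkotsihen.
Vowel deletion: no change.
Nasal assimilation: no change.

khakhonkotsihen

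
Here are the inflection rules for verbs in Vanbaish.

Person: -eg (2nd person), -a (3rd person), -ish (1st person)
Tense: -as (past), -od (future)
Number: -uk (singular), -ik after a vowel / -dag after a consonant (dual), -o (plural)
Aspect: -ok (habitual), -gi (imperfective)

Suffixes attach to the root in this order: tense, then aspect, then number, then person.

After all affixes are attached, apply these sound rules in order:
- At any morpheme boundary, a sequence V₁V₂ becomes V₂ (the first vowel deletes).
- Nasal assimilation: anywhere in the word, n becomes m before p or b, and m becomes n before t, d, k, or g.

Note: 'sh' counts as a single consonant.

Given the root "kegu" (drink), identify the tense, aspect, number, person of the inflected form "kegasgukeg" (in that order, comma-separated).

Segment: kegu-as-gi-uk-eg.
tense: -as → past.
aspect: -gi → imperfective.
number: -uk → singular.
person: -eg → 2nd person.

past, imperfective, singular, 2nd person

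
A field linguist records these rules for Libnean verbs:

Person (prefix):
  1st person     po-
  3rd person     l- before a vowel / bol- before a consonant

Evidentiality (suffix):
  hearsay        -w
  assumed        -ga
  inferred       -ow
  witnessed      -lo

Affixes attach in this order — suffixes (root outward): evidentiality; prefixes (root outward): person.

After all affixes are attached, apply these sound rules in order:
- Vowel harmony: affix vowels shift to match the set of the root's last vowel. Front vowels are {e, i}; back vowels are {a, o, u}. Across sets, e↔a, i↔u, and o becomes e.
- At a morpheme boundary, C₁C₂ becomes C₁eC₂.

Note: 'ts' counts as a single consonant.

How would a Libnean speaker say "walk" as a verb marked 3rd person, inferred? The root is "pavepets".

belepavepetsew

Attach evidentiality inferred -ow → pavepetsow.
Attach person 3rd person bol- (before consonant 'p') → bolpavepetsow.
Apply vowel harmony: bolpavepetsow → belpavepetsew.
Apply epenthesis: belpavepetsew → belepavepetsew.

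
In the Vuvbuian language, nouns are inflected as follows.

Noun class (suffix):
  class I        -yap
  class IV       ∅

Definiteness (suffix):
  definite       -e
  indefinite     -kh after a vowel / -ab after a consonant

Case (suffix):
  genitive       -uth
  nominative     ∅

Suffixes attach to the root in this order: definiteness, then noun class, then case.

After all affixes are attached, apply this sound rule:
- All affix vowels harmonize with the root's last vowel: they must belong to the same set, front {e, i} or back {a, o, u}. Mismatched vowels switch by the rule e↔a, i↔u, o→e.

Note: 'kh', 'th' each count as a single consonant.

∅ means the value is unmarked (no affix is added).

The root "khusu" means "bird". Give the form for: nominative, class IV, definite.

Attach definiteness definite -e → khusue.
noun class = class IV: zero marking, form stays khusue.
case = nominative: zero marking, form stays khusue.
Apply vowel harmony: khusue → khusua.

khusua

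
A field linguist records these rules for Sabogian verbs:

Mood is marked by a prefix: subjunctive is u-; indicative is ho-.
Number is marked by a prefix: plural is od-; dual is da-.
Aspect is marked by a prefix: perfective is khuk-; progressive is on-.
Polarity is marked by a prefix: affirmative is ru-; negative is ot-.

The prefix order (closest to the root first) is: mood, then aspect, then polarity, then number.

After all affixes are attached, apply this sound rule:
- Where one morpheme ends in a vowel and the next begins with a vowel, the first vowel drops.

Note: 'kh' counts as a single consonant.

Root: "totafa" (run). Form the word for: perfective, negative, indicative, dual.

dotkhukhototafa

Attach mood indicative ho- → hototafa.
Attach aspect perfective khuk- → khukhototafa.
Attach polarity negative ot- → otkhukhototafa.
Attach number dual da- → daotkhukhototafa.
Apply vowel deletion: daotkhukhototafa → dotkhukhototafa.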